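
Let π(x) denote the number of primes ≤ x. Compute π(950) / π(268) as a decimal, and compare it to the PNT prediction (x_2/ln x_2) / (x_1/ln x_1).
π(950)/π(268) = 161/56 ≈ 2.8750;  PNT prediction ≈ 2.8905.

π(268) = 56 and π(950) = 161, so π(950)/π(268) ≈ 2.8750. The PNT-predicted ratio is (950/ln(950)) / (268/ln(268)) ≈ 2.8905. The two agree to within a few percent, as expected.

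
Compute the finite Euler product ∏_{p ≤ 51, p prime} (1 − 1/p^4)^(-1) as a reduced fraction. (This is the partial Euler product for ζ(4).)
∏ = 65572203587643632473857746546522240898588901/60584710506150227098341885345792000000000000

The primes p ≤ 51 are [2, 3, 5, 7, 11, 13, 17, 19, 23, 29, 31, 37, 41, 43, 47]. For each prime, (1 − 1/p^4)^(-1) = p^4 / (p^4 − 1). The product is (1 − 1/2^4)^(-1), (1 − 1/3^4)^(-1), (1 − 1/5^4)^(-1), (1 − 1/7^4)^(-1), (1 − 1/11^4)^(-1), (1 − 1/13^4)^(-1), (1 − 1/17^4)^(-1), (1 − 1/19^4)^(-1), (1 − 1/23^4)^(-1), (1 − 1/29^4)^(-1), (1 − 1/31^4)^(-1), (1 − 1/37^4)^(-1), (1 − 1/41^4)^(-1), (1 − 1/43^4)^(-1), (1 − 1/47^4)^(-1) = ∏ p^4 / (p^4 − 1) = 65572203587643632473857746546522240898588901/60584710506150227098341885345792000000000000.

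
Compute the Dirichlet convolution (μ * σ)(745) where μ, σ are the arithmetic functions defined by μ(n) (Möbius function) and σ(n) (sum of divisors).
(μ * σ)(745) = 745

Divisors of 745: [1, 5, 149, 745]. For each d | 745:
  d = 1: μ(1) · σ(745/1) = 1 · 900 = 900
  d = 5: μ(5) · σ(745/5) = -1 · 150 = -150
  d = 149: μ(149) · σ(745/149) = -1 · 6 = -6
  d = 745: μ(745) · σ(745/745) = 1 · 1 = 1
Summing: (μ * σ)(745) = 900 + -150 + -6 + 1 = 745.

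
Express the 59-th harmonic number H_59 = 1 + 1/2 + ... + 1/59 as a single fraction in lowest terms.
H_59 = 15063255090319832863132951/3230237388259077233637600

Direct summation: H_59 = 1 + 1/2 + ... + 1/59. The least common denominator is lcm(1, ..., 59) = 9690712164777231700912800; over this denominator the numerator is 9690712164777231700912800 + 4845356082388615850456400 + 3230237388259077233637600 + 2422678041194307925228200 + 1938142432955446340182560 + 1615118694129538616818800 + 1384387452111033100130400 + 1211339020597153962614100 + 1076745796086359077879200 + 969071216477723170091280 + 880973833161566518264800 + 807559347064769308409400 + 745439397290556284685600 + 692193726055516550065200 + 646047477651815446727520 + 605669510298576981307050 + 570041892045719511818400 + 538372898043179538939600 + 510037482356696405311200 + 484535608238861585045640 + 461462484037011033376800 + 440486916580783259132400 + 421335311512053552213600 + 403779673532384654204700 + 387628486591089268036512 + 372719698645278142342800 + 358915265362119692626400 + 346096863027758275032600 + 334162488440594196583200 + 323023738825907723363760 + 312603618218620377448800 + 302834755149288490653525 + 293657944387188839421600 + 285020946022859755909200 + 276877490422206620026080 + 269186449021589769469800 + 261911139588573829754400 + 255018741178348202655600 + 248479799096852094895200 + 242267804119430792522820 + 236358833287249553680800 + 230731242018505516688400 + 225365399180865853509600 + 220243458290391629566200 + 215349159217271815575840 + 210667655756026776106800 + 206185365208026206402400 + 201889836766192327102350 + 197769636015861871447200 + 193814243295544634018256 + 190013964015239837272800 + 186359849322639071171400 + 182843625750513805677600 + 179457632681059846313200 + 176194766632313303652960 + 173048431513879137516300 + 170012494118898801770400 + 167081244220297098291600 + 164249358725037825439200 = 45189765270959498589398853, so H_59 = 45189765270959498589398853/9690712164777231700912800; reducing by gcd(45189765270959498589398853, 9690712164777231700912800) = 3 gives 15063255090319832863132951/3230237388259077233637600 ≈ 4.66320. (The PNT-adjacent estimate ln(59) + γ ≈ 4.65475 matches within O(1/n).)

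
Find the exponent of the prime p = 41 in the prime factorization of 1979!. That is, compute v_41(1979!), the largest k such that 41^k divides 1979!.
v_41(1979!) = 49

Legendre's formula: v_p(n!) = Σ_{k ≥ 1} ⌊n / p^k⌋. For p = 41, n = 1979, the terms are:
  ⌊1979/41^1⌋ = ⌊1979/41⌋ = 48
  ⌊1979/41^2⌋ = ⌊1979/1681⌋ = 1
(the next term ⌊1979/41^3⌋ = 0, terminating the sum). Summing: v_41(1979!) = 48 + 1 = 49.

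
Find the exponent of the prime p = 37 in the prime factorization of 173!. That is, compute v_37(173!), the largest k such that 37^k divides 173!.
v_37(173!) = 4

Legendre's formula: v_p(n!) = Σ_{k ≥ 1} ⌊n / p^k⌋. For p = 37, n = 173, the terms are:
  ⌊173/37^1⌋ = ⌊173/37⌋ = 4
(the next term ⌊173/37^2⌋ = 0, terminating the sum). Summing: v_37(173!) = 4 = 4.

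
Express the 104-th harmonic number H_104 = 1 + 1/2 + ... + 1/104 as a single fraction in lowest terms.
H_104 = 151628729214843927768244125436857365638449733/29012042540587955997705808574162155756055616

Direct summation: H_104 = 1 + 1/2 + ... + 1/104. The least common denominator is lcm(1, ..., 104) = 725301063514698899942645214354053893901390400; over this denominator the numerator is 725301063514698899942645214354053893901390400 + 362650531757349449971322607177026946950695200 + 241767021171566299980881738118017964633796800 + 181325265878674724985661303588513473475347600 + 145060212702939779988529042870810778780278080 + 120883510585783149990440869059008982316898400 + 103614437644956985706092173479150556271627200 + 90662632939337362492830651794256736737673800 + 80589007057188766660293912706005988211265600 + 72530106351469889994264521435405389390139040 + 65936460319518081812967746759459444900126400 + 60441755292891574995220434529504491158449200 + 55792389501130684610972708796465684146260800 + 51807218822478492853046086739575278135813600 + 48353404234313259996176347623603592926759360 + 45331316469668681246415325897128368368836900 + 42664768442041111761332071432591405523611200 + 40294503528594383330146956353002994105632800 + 38173740184984152628560274439687047047441600 + 36265053175734944997132260717702694695069520 + 34538145881652328568697391159716852090542400 + 32968230159759040906483873379729722450063200 + 31534828848465169562723704971915386691364800 + 30220877646445787497610217264752245579224600 + 29012042540587955997705808574162155756055616 + 27896194750565342305486354398232842073130400 + 26863002352396255553431304235335329403755200 + 25903609411239246426523043369787639067906800 + 25010381500506858618711903943243237720737600 + 24176702117156629998088173811801796463379680 + 23396808500474158062665974656582383674238400 + 22665658234834340623207662948564184184418450 + 21978820106506027270989248919819814966708800 + 21332384221020555880666035716295702761805600 + 20722887528991397141218434695830111254325440 + 20147251764297191665073478176501497052816400 + 19602731446343213511963384171731186321659200 + 19086870092492076314280137219843523523720800 + 18597463167043561536990902932155228048753600 + 18132526587867472498566130358851347347534760 + 17690269841821924388845005228147655948814400 + 17269072940826164284348695579858426045271200 + 16867466593365090696340586380326834741892800 + 16484115079879520453241936689864861225031600 + 16117801411437753332058782541201197642253120 + 15767414424232584781361852485957693345682400 + 15431937521589338296652025837320295614923200 + 15110438823222893748805108632376122789612300 + 14802062520708140815156024782735793753089600 + 14506021270293977998852904287081077878027808 + 14221589480680370587110690477530468507870400 + 13948097375282671152743177199116421036565200 + 13684925726692432074389532346302903658516800 + 13431501176198127776715652117667664701877600 + 13187292063903616362593549351891888980025280 + 12951804705619623213261521684893819533953400 + 12724580061661384209520091479895682349147200 + 12505190750253429309355951971621618860368800 + 12293238364655913558349918887356845659345600 + 12088351058578314999044086905900898231689840 + 11890181369093424589223692038591047441006400 + 11698404250237079031332987328291191837119200 + 11512715293884109522899130386572284030180800 + 11332829117417170311603831474282092092209225 + 11158477900226136922194541759293136829252160 + 10989410053253013635494624459909907483354400 + 10825389007682073133472316632150058117931200 + 10666192110510277940333017858147851380902800 + 10511609616155056520907901657305128897121600 + 10361443764495698570609217347915055627162720 + 10215507936826745069614721328930336533822400 + 10073625882148595832536739088250748526408200 + 9935631007050669862228016634987039642484800 + 9801365723171606755981692085865593160829600 + 9670680846862651999235269524720718585351872 + 9543435046246038157140068609921761761860400 + 9419494331359725973281106679922777842875200 + 9298731583521780768495451466077614024376800 + 9181026120439226581552471067772834100017600 + 9066263293933736249283065179425673673767380 + 8954334117465418517810434745111776467918400 + 8845134920910962194422502614073827974407200 + 8738567030297577107742713425952456553028800 + 8634536470413082142174347789929213022635600 + 8532953688408222352266414286518281104722240 + 8433733296682545348170293190163417370946400 + 8336793833502286206237301314414412573579200 + 8242057539939760226620968344932430612515800 + 8149450151850549437557811397236560605633600 + 8058900705718876666029391270600598821126560 + 7970341357304383515853244113780812020894400 + 7883707212116292390680926242978846672841200 + 7798936166824719354221991552194127891412800 + 7715968760794669148326012918660147807461600 + 7634748036996830525712054887937409409488320 + 7555219411611446874402554316188061394806150 + 7477330551697926803532424890247978287643200 + 7401031260354070407578012391367896876544800 + 7326273368835342423663082973273271655569600 + 7253010635146988999426452143540538939013904 + 7181198648660385147946982320337167266350400 + 7110794740340185293555345238765234253935200 + 7041757898200960193617914702466542659236800 + 6974048687641335576371588599558210518282600 = 3790718230371098194206103135921434140961243325, so H_104 = 3790718230371098194206103135921434140961243325/725301063514698899942645214354053893901390400; reducing by gcd(3790718230371098194206103135921434140961243325, 725301063514698899942645214354053893901390400) = 25 gives 151628729214843927768244125436857365638449733/29012042540587955997705808574162155756055616 ≈ 5.22641. (The PNT-adjacent estimate ln(104) + γ ≈ 5.22161 matches within O(1/n).)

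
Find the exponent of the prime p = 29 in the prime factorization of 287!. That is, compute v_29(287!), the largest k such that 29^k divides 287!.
v_29(287!) = 9

Legendre's formula: v_p(n!) = Σ_{k ≥ 1} ⌊n / p^k⌋. For p = 29, n = 287, the terms are:
  ⌊287/29^1⌋ = ⌊287/29⌋ = 9
(the next term ⌊287/29^2⌋ = 0, terminating the sum). Summing: v_29(287!) = 9 = 9.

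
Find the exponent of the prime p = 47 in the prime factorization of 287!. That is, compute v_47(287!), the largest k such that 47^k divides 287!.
v_47(287!) = 6

Legendre's formula: v_p(n!) = Σ_{k ≥ 1} ⌊n / p^k⌋. For p = 47, n = 287, the terms are:
  ⌊287/47^1⌋ = ⌊287/47⌋ = 6
(the next term ⌊287/47^2⌋ = 0, terminating the sum). Summing: v_47(287!) = 6 = 6.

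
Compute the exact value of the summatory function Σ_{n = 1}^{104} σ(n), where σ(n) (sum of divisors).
Σ_{n ≤ 104} σ(n) = 8931

Compute σ(n) for each 1 ≤ n ≤ 104: σ(1) = 1, σ(2) = 3, σ(3) = 4, σ(4) = 7, σ(5) = 6, σ(6) = 12, σ(7) = 8, σ(8) = 15, σ(9) = 13, σ(10) = 18, σ(11) = 12, σ(12) = 28, σ(13) = 14, σ(14) = 24, σ(15) = 24, σ(16) = 31, σ(17) = 18, σ(18) = 39, σ(19) = 20, σ(20) = 42, σ(21) = 32, σ(22) = 36, σ(23) = 24, σ(24) = 60, σ(25) = 31, σ(26) = 42, σ(27) = 40, σ(28) = 56, σ(29) = 30, σ(30) = 72, σ(31) = 32, σ(32) = 63, σ(33) = 48, σ(34) = 54, σ(35) = 48, σ(36) = 91, σ(37) = 38, σ(38) = 60, σ(39) = 56, σ(40) = 90, σ(41) = 42, σ(42) = 96, σ(43) = 44, σ(44) = 84, σ(45) = 78, σ(46) = 72, σ(47) = 48, σ(48) = 124, σ(49) = 57, σ(50) = 93, σ(51) = 72, σ(52) = 98, σ(53) = 54, σ(54) = 120, σ(55) = 72, σ(56) = 120, σ(57) = 80, σ(58) = 90, σ(59) = 60, σ(60) = 168, σ(61) = 62, σ(62) = 96, σ(63) = 104, σ(64) = 127, σ(65) = 84, σ(66) = 144, σ(67) = 68, σ(68) = 126, σ(69) = 96, σ(70) = 144, σ(71) = 72, σ(72) = 195, σ(73) = 74, σ(74) = 114, σ(75) = 124, σ(76) = 140, σ(77) = 96, σ(78) = 168, σ(79) = 80, σ(80) = 186, σ(81) = 121, σ(82) = 126, σ(83) = 84, σ(84) = 224, σ(85) = 108, σ(86) = 132, σ(87) = 120, σ(88) = 180, σ(89) = 90, σ(90) = 234, σ(91) = 112, σ(92) = 168, σ(93) = 128, σ(94) = 144, σ(95) = 120, σ(96) = 252, σ(97) = 98, σ(98) = 171, σ(99) = 156, σ(100) = 217, σ(101) = 102, σ(102) = 216, σ(103) = 104, σ(104) = 210. Summing all 104 values: 8931. (Average order: Σ_{n ≤ x} σ(n) ~ (π²/12) x². For x = 104, (π²/12)·104² ≈ 8895.80.)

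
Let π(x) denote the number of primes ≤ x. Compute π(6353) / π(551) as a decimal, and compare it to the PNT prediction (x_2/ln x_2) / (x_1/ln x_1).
π(6353)/π(551) = 827/101 ≈ 8.1881;  PNT prediction ≈ 8.3107.

π(551) = 101 and π(6353) = 827, so π(6353)/π(551) ≈ 8.1881. The PNT-predicted ratio is (6353/ln(6353)) / (551/ln(551)) ≈ 8.3107. The two agree to within a few percent, as expected.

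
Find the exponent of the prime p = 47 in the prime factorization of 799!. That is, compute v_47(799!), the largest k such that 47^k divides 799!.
v_47(799!) = 17

Legendre's formula: v_p(n!) = Σ_{k ≥ 1} ⌊n / p^k⌋. For p = 47, n = 799, the terms are:
  ⌊799/47^1⌋ = ⌊799/47⌋ = 17
(the next term ⌊799/47^2⌋ = 0, terminating the sum). Summing: v_47(799!) = 17 = 17.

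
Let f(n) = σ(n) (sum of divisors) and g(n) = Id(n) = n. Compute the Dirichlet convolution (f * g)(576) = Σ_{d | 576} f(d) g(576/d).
(σ * Id)(576) = 26146

Divisors of 576: [1, 2, 3, 4, 6, 8, 9, 12, 16, 18, 24, 32, 36, 48, 64, 72, 96, 144, 192, 288, 576]. For each d | 576:
  d = 1: σ(1) · Id(576/1) = 1 · 576 = 576
  d = 2: σ(2) · Id(576/2) = 3 · 288 = 864
  d = 3: σ(3) · Id(576/3) = 4 · 192 = 768
  d = 4: σ(4) · Id(576/4) = 7 · 144 = 1008
  d = 6: σ(6) · Id(576/6) = 12 · 96 = 1152
  d = 8: σ(8) · Id(576/8) = 15 · 72 = 1080
  d = 9: σ(9) · Id(576/9) = 13 · 64 = 832
  d = 12: σ(12) · Id(576/12) = 28 · 48 = 1344
  d = 16: σ(16) · Id(576/16) = 31 · 36 = 1116
  d = 18: σ(18) · Id(576/18) = 39 · 32 = 1248
  d = 24: σ(24) · Id(576/24) = 60 · 24 = 1440
  d = 32: σ(32) · Id(576/32) = 63 · 18 = 1134
  d = 36: σ(36) · Id(576/36) = 91 · 16 = 1456
  d = 48: σ(48) · Id(576/48) = 124 · 12 = 1488
  d = 64: σ(64) · Id(576/64) = 127 · 9 = 1143
  d = 72: σ(72) · Id(576/72) = 195 · 8 = 1560
  d = 96: σ(96) · Id(576/96) = 252 · 6 = 1512
  d = 144: σ(144) · Id(576/144) = 403 · 4 = 1612
  d = 192: σ(192) · Id(576/192) = 508 · 3 = 1524
  d = 288: σ(288) · Id(576/288) = 819 · 2 = 1638
  d = 576: σ(576) · Id(576/576) = 1651 · 1 = 1651
Summing: (σ * Id)(576) = 576 + 864 + 768 + 1008 + 1152 + 1080 + 832 + 1344 + 1116 + 1248 + 1440 + 1134 + 1456 + 1488 + 1143 + 1560 + 1512 + 1612 + 1524 + 1638 + 1651 = 26146.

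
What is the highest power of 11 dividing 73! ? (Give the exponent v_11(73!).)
v_11(73!) = 6

Legendre's formula: v_p(n!) = Σ_{k ≥ 1} ⌊n / p^k⌋. For p = 11, n = 73, the terms are:
  ⌊73/11^1⌋ = ⌊73/11⌋ = 6
(the next term ⌊73/11^2⌋ = 0, terminating the sum). Summing: v_11(73!) = 6 = 6.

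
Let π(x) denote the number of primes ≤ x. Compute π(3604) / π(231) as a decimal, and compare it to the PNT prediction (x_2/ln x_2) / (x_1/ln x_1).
π(3604)/π(231) = 503/50 ≈ 10.0600;  PNT prediction ≈ 10.3679.

π(231) = 50 and π(3604) = 503, so π(3604)/π(231) ≈ 10.0600. The PNT-predicted ratio is (3604/ln(3604)) / (231/ln(231)) ≈ 10.3679. The two agree to within a few percent, as expected.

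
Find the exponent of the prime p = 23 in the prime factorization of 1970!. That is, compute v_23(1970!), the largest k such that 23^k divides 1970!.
v_23(1970!) = 88

Legendre's formula: v_p(n!) = Σ_{k ≥ 1} ⌊n / p^k⌋. For p = 23, n = 1970, the terms are:
  ⌊1970/23^1⌋ = ⌊1970/23⌋ = 85
  ⌊1970/23^2⌋ = ⌊1970/529⌋ = 3
(the next term ⌊1970/23^3⌋ = 0, terminating the sum). Summing: v_23(1970!) = 85 + 3 = 88.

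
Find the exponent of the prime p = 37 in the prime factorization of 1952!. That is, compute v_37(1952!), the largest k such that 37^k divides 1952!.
v_37(1952!) = 53

Legendre's formula: v_p(n!) = Σ_{k ≥ 1} ⌊n / p^k⌋. For p = 37, n = 1952, the terms are:
  ⌊1952/37^1⌋ = ⌊1952/37⌋ = 52
  ⌊1952/37^2⌋ = ⌊1952/1369⌋ = 1
(the next term ⌊1952/37^3⌋ = 0, terminating the sum). Summing: v_37(1952!) = 52 + 1 = 53.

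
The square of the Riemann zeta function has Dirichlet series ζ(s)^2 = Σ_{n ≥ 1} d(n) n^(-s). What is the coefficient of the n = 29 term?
d(29) = 2

ζ(s)^2 = (Σ 1/m^s)(Σ 1/k^s). The coefficient of 1/n^s in the product is the number of ordered pairs (m, k) with mk = n, which equals d(n). For n = 29, divisors are [1, 29], so d(29) = 2.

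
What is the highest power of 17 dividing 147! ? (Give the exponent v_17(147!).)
v_17(147!) = 8

Legendre's formula: v_p(n!) = Σ_{k ≥ 1} ⌊n / p^k⌋. For p = 17, n = 147, the terms are:
  ⌊147/17^1⌋ = ⌊147/17⌋ = 8
(the next term ⌊147/17^2⌋ = 0, terminating the sum). Summing: v_17(147!) = 8 = 8.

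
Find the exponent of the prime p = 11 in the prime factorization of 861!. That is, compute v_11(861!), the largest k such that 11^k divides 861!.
v_11(861!) = 85

Legendre's formula: v_p(n!) = Σ_{k ≥ 1} ⌊n / p^k⌋. For p = 11, n = 861, the terms are:
  ⌊861/11^1⌋ = ⌊861/11⌋ = 78
  ⌊861/11^2⌋ = ⌊861/121⌋ = 7
(the next term ⌊861/11^3⌋ = 0, terminating the sum). Summing: v_11(861!) = 78 + 7 = 85.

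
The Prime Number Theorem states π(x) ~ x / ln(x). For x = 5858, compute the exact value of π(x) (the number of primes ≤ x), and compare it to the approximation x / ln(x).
π(5858) = 770;  x/ln(x) ≈ 675.23;  relative error ≈ 12.31%.

Directly count primes up to 5858: π(5858) = 770. The PNT approximation gives 5858/ln(5858) ≈ 5858/8.67556 ≈ 675.23. Relative error (π(x) − x/ln(x)) / π(x) ≈ 12.31%; the approximation is known to undercount slightly (Li(x) is a better estimate).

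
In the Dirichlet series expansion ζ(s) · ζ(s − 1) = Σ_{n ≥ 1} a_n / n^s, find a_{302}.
σ(302) = 456

In the product (Σ m^0/m^s)(Σ k / k^s) = Σ (Σ_{d | n} d) / n^s, the coefficient of 1/n^s is σ(n) = Σ_{d | n} d. For n = 302, divisors are [1, 2, 151, 302]; summing: σ(302) = 456.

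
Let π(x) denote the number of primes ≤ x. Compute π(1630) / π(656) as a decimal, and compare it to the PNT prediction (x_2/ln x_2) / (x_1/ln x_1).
π(1630)/π(656) = 258/119 ≈ 2.1681;  PNT prediction ≈ 2.1790.

π(656) = 119 and π(1630) = 258, so π(1630)/π(656) ≈ 2.1681. The PNT-predicted ratio is (1630/ln(1630)) / (656/ln(656)) ≈ 2.1790. The two agree to within a few percent, as expected.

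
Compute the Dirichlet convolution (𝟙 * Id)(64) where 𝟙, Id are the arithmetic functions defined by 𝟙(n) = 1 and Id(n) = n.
(𝟙 * Id)(64) = 127

Divisors of 64: [1, 2, 4, 8, 16, 32, 64]. For each d | 64:
  d = 1: 𝟙(1) · Id(64/1) = 1 · 64 = 64
  d = 2: 𝟙(2) · Id(64/2) = 1 · 32 = 32
  d = 4: 𝟙(4) · Id(64/4) = 1 · 16 = 16
  d = 8: 𝟙(8) · Id(64/8) = 1 · 8 = 8
  d = 16: 𝟙(16) · Id(64/16) = 1 · 4 = 4
  d = 32: 𝟙(32) · Id(64/32) = 1 · 2 = 2
  d = 64: 𝟙(64) · Id(64/64) = 1 · 1 = 1
Summing: (𝟙 * Id)(64) = 64 + 32 + 16 + 8 + 4 + 2 + 1 = 127.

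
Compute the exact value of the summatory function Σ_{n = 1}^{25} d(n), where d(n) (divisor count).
Σ_{n ≤ 25} d(n) = 87

Compute d(n) for each 1 ≤ n ≤ 25: d(1) = 1, d(2) = 2, d(3) = 2, d(4) = 3, d(5) = 2, d(6) = 4, d(7) = 2, d(8) = 4, d(9) = 3, d(10) = 4, d(11) = 2, d(12) = 6, d(13) = 2, d(14) = 4, d(15) = 4, d(16) = 5, d(17) = 2, d(18) = 6, d(19) = 2, d(20) = 6, d(21) = 4, d(22) = 4, d(23) = 2, d(24) = 8, d(25) = 3. Summing all 25 values: 87. (Dirichlet's divisor formula: Σ_{n ≤ x} d(n) = x ln(x) + (2γ − 1) x + O(√x). For x = 25, the asymptotic estimate is ≈ 84.33.)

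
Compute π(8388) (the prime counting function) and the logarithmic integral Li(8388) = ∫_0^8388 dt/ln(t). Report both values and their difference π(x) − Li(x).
π(8388) = 1050;  Li(8388) ≈ 1069.47;  π(x) − Li(x) ≈ -19.47.

Direct count of primes ≤ 8388 gives π(8388) = 1050. Numerical evaluation of the logarithmic integral gives Li(8388) ≈ 1069.47. The difference π(x) − Li(x) ≈ -19.47 is typically negative for small/moderate x (Li(x) overestimates), though Littlewood's theorem shows this sign changes infinitely often.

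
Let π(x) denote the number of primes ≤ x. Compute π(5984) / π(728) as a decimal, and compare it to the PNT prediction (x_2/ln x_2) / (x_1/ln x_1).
π(5984)/π(728) = 782/129 ≈ 6.0620;  PNT prediction ≈ 6.2288.

π(728) = 129 and π(5984) = 782, so π(5984)/π(728) ≈ 6.0620. The PNT-predicted ratio is (5984/ln(5984)) / (728/ln(728)) ≈ 6.2288. The two agree to within a few percent, as expected.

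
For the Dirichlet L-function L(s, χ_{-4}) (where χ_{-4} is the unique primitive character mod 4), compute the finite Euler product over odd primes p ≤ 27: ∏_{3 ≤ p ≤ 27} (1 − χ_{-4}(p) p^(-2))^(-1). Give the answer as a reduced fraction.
∏ = 7900068038863/8628726988800

The odd primes p ≤ 27 are [3, 5, 7, 11, 13, 17, 19, 23]. For each, χ(p) = 1 if p ≡ 1 mod 4, χ(p) = −1 if p ≡ 3 mod 4. Taking (1 − χ(p)/p^2)^(-1) = p^2/(p^2 − χ(p)): (1 − (-1)/3^2)^(-1) · (1 − (1)/5^2)^(-1) · (1 − (-1)/7^2)^(-1) · (1 − (-1)/11^2)^(-1) · (1 − (1)/13^2)^(-1) · (1 − (1)/17^2)^(-1) · (1 − (-1)/19^2)^(-1) · (1 − (-1)/23^2)^(-1) = 7900068038863/8628726988800.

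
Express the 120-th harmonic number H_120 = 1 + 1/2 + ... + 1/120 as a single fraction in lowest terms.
H_120 = 18661952910524692834612799443020757786224277983797/3475956553913558034594585593659201286533187398464

Direct summation: H_120 = 1 + 1/2 + ... + 1/120. The least common denominator is lcm(1, ..., 120) = 955888052326228459513511038256280353796626534577600; over this denominator the numerator is 955888052326228459513511038256280353796626534577600 + 477944026163114229756755519128140176898313267288800 + 318629350775409486504503679418760117932208844859200 + 238972013081557114878377759564070088449156633644400 + 191177610465245691902702207651256070759325306915520 + 159314675387704743252251839709380058966104422429600 + 136555436046604065644787291179468621970946647796800 + 119486006540778557439188879782035044224578316822200 + 106209783591803162168167893139586705977402948286400 + 95588805232622845951351103825628035379662653457760 + 86898913847838950864864639841480032163329684961600 + 79657337693852371626125919854690029483052211214800 + 73529850178940650731808541404329257984355887275200 + 68277718023302032822393645589734310985473323898400 + 63725870155081897300900735883752023586441768971840 + 59743003270389278719594439891017522112289158411100 + 56228708960366379971383002250369432576272149092800 + 53104891795901581084083946569793352988701474143200 + 50309897490854129448079528329277913357717186030400 + 47794402616311422975675551912814017689831326728880 + 45518478682201355214929097059822873990315549265600 + 43449456923919475432432319920740016081664842480800 + 41560350101140367804935262532881754512896805851200 + 39828668846926185813062959927345014741526105607400 + 38235522093049138380540441530251214151865061383104 + 36764925089470325365904270702164628992177943637600 + 35403261197267720722722631046528901992467649428800 + 34138859011651016411196822794867155492736661949200 + 32961656976766498603914173732975184613676777054400 + 31862935077540948650450367941876011793220884485920 + 30835098462136401919790678653428398509568597889600 + 29871501635194639359797219945508761056144579205550 + 28966304615946316954954879947160010721109894987200 + 28114354480183189985691501125184716288136074546400 + 27311087209320813128957458235893724394189329559360 + 26552445897950790542041973284896676494350737071600 + 25834812225033201608473271304223793345854771204800 + 25154948745427064724039764164638956678858593015200 + 24509950059646883577269513801443085994785295758400 + 23897201308155711487837775956407008844915663364440 + 23314342739664108768622220445275130580405525233600 + 22759239341100677607464548529911436995157774632800 + 22229954705261126965430489261773961716200617083200 + 21724728461959737716216159960370008040832421240400 + 21241956718360632433633578627917341195480589657280 + 20780175050570183902467631266440877256448402925600 + 20338043666515499138585341239495326676523968820800 + 19914334423463092906531479963672507370763052803700 + 19507919435229152234969613025638374567278092542400 + 19117761046524569190270220765125607075932530691552 + 18742902986788793323794334083456477525424049697600 + 18382462544735162682952135351082314496088971818800 + 18035623628796763387047378080307176486728802539200 + 17701630598633860361361315523264450996233824714400 + 17379782769567790172972927968296006432665936992320 + 17069429505825508205598411397433577746368330974600 + 16769965830284709816026509443092637785905728676800 + 16480828488383249301957086866487592306838388527200 + 16201492412308956940906966750106446674519093806400 + 15931467538770474325225183970938005896610442242960 + 15670295939774237041205098987807874652403713681600 + 15417549231068200959895339326714199254784298944800 + 15172826227400451738309699019940957996771849755200 + 14935750817597319679898609972754380528072289602775 + 14705970035788130146361708280865851596871177455040 + 14483152307973158477477439973580005360554947493600 + 14266985855615350141992702063526572444725769172800 + 14057177240091594992845750562592358144068037273200 + 13853450033713455934978420844293918170965601950400 + 13655543604660406564478729117946862197094664779680 + 13463212004594767035401563919102540194318683585600 + 13276222948975395271020986642448338247175368535800 + 13094356881181211774157685455565484298583925131200 + 12917406112516600804236635652111896672927385602400 + 12745174031016379460180147176750404717288353794368 + 12577474372713532362019882082319478339429296507600 + 12414130549691278694980662834497147451904240708800 + 12254975029823441788634756900721542997392647879200 + 12099848763623145057133051117168105744261095374400 + 11948600654077855743918887978203504422457831682220 + 11801087065755906907574210348842967330822549809600 + 11657171369832054384311110222637565290202762616800 + 11516723522002752524259169135617835587911163067200 + 11379619670550338803732274264955718497578887316400 + 11245741792073275994276600450073886515254429818560 + 11114977352630563482715244630886980858100308541600 + 10987218992255499534638057910991728204558925684800 + 10862364230979868858108079980185004020416210620200 + 10740315194676724264196753238834610716816028478400 + 10620978359180316216816789313958670597740294828640 + 10504264311277235818829791629189893997765126753600 + 10390087525285091951233815633220438628224201462800 + 10278366154045467306596892884476132836522865963200 + 10169021833257749569292670619747663338261984410400 + 10061979498170825889615905665855582671543437206080 + 9957167211731546453265739981836253685381526401850 + 9854516003363179994984649878930725296872438500800 + 9753959717614576117484806512819187283639046271200 + 9655434871982105651651626649053336907036631662400 + 9558880523262284595135110382562803537966265345776 + 9464238141843846133797138992636439146501252817600 + 9371451493394396661897167041728238762712024848800 + 9280466527439111257412728526760003434918704219200 + 9191231272367581341476067675541157248044485909400 + 9103695736440271042985819411964574798063109853120 + 9017811814398381693523689040153588243364401269600 + 8933533199310546350593561105198881811183425556800 + 8850815299316930180680657761632225498116912357200 + 8769615158956224399206523286754865631161711326400 + 8689891384783895086486463984148003216332968496160 + 8611604075011067202824423768074597781951590401600 + 8534714752912754102799205698716788873184165487300 + 8459186303771933270031071135011330564571916235200 + 8384982915142354908013254721546318892952864338400 + 8312070020228073560987052506576350902579361170240 + 8240414244191624650978543433243796153419194263600 + 8169983353215627859089837933814361998261765252800 + 8100746206154478470453483375053223337259546903200 + 8032672708623768567340428892909918939467449870400 + 7965733769385237162612591985469002948305221121480 = 5132037050394290529518519846830708391211676445544175, so H_120 = 5132037050394290529518519846830708391211676445544175/955888052326228459513511038256280353796626534577600; reducing by gcd(5132037050394290529518519846830708391211676445544175, 955888052326228459513511038256280353796626534577600) = 275 gives 18661952910524692834612799443020757786224277983797/3475956553913558034594585593659201286533187398464 ≈ 5.36887. (The PNT-adjacent estimate ln(120) + γ ≈ 5.36471 matches within O(1/n).)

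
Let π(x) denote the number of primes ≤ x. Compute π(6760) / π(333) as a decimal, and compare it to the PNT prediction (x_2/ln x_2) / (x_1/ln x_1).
π(6760)/π(333) = 869/67 ≈ 12.9701;  PNT prediction ≈ 13.3700.

π(333) = 67 and π(6760) = 869, so π(6760)/π(333) ≈ 12.9701. The PNT-predicted ratio is (6760/ln(6760)) / (333/ln(333)) ≈ 13.3700. The two agree to within a few percent, as expected.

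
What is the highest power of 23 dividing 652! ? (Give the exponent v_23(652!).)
v_23(652!) = 29

Legendre's formula: v_p(n!) = Σ_{k ≥ 1} ⌊n / p^k⌋. For p = 23, n = 652, the terms are:
  ⌊652/23^1⌋ = ⌊652/23⌋ = 28
  ⌊652/23^2⌋ = ⌊652/529⌋ = 1
(the next term ⌊652/23^3⌋ = 0, terminating the sum). Summing: v_23(652!) = 28 + 1 = 29.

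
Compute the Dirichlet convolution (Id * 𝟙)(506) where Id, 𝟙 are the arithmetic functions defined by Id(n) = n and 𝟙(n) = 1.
(Id * 𝟙)(506) = 864

Divisors of 506: [1, 2, 11, 22, 23, 46, 253, 506]. For each d | 506:
  d = 1: Id(1) · 𝟙(506/1) = 1 · 1 = 1
  d = 2: Id(2) · 𝟙(506/2) = 2 · 1 = 2
  d = 11: Id(11) · 𝟙(506/11) = 11 · 1 = 11
  d = 22: Id(22) · 𝟙(506/22) = 22 · 1 = 22
  d = 23: Id(23) · 𝟙(506/23) = 23 · 1 = 23
  d = 46: Id(46) · 𝟙(506/46) = 46 · 1 = 46
  d = 253: Id(253) · 𝟙(506/253) = 253 · 1 = 253
  d = 506: Id(506) · 𝟙(506/506) = 506 · 1 = 506
Summing: (Id * 𝟙)(506) = 1 + 2 + 11 + 22 + 23 + 46 + 253 + 506 = 864.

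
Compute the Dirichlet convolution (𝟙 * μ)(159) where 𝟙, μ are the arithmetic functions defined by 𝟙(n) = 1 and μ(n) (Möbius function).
(𝟙 * μ)(159) = 0

Divisors of 159: [1, 3, 53, 159]. For each d | 159:
  d = 1: 𝟙(1) · μ(159/1) = 1 · 1 = 1
  d = 3: 𝟙(3) · μ(159/3) = 1 · -1 = -1
  d = 53: 𝟙(53) · μ(159/53) = 1 · -1 = -1
  d = 159: 𝟙(159) · μ(159/159) = 1 · 1 = 1
Summing: (𝟙 * μ)(159) = 1 + -1 + -1 + 1 = 0.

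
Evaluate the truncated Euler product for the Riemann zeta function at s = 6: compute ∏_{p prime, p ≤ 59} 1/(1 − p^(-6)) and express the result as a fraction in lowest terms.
∏ = 4770739572296379656394863241102356173984421633090039451960419477648624277653925987495283/4689410829889825408368231882153932262030763270859585875623809572192922480840433054253056

The primes p ≤ 59 are [2, 3, 5, 7, 11, 13, 17, 19, 23, 29, 31, 37, 41, 43, 47, 53, 59]. For each prime, (1 − 1/p^6)^(-1) = p^6 / (p^6 − 1). The product is (1 − 1/2^6)^(-1), (1 − 1/3^6)^(-1), (1 − 1/5^6)^(-1), (1 − 1/7^6)^(-1), (1 − 1/11^6)^(-1), (1 − 1/13^6)^(-1), (1 − 1/17^6)^(-1), (1 − 1/19^6)^(-1), (1 − 1/23^6)^(-1), (1 − 1/29^6)^(-1), (1 − 1/31^6)^(-1), (1 − 1/37^6)^(-1), (1 − 1/41^6)^(-1), (1 − 1/43^6)^(-1), (1 − 1/47^6)^(-1), (1 − 1/53^6)^(-1), (1 − 1/59^6)^(-1) = ∏ p^6 / (p^6 − 1) = 4770739572296379656394863241102356173984421633090039451960419477648624277653925987495283/4689410829889825408368231882153932262030763270859585875623809572192922480840433054253056.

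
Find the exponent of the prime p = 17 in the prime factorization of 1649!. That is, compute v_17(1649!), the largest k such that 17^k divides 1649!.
v_17(1649!) = 102

Legendre's formula: v_p(n!) = Σ_{k ≥ 1} ⌊n / p^k⌋. For p = 17, n = 1649, the terms are:
  ⌊1649/17^1⌋ = ⌊1649/17⌋ = 97
  ⌊1649/17^2⌋ = ⌊1649/289⌋ = 5
(the next term ⌊1649/17^3⌋ = 0, terminating the sum). Summing: v_17(1649!) = 97 + 5 = 102.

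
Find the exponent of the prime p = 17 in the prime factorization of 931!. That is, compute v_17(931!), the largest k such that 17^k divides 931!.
v_17(931!) = 57

Legendre's formula: v_p(n!) = Σ_{k ≥ 1} ⌊n / p^k⌋. For p = 17, n = 931, the terms are:
  ⌊931/17^1⌋ = ⌊931/17⌋ = 54
  ⌊931/17^2⌋ = ⌊931/289⌋ = 3
(the next term ⌊931/17^3⌋ = 0, terminating the sum). Summing: v_17(931!) = 54 + 3 = 57.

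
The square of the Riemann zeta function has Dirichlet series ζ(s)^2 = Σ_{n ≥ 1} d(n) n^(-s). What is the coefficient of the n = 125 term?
d(125) = 4

ζ(s)^2 = (Σ 1/m^s)(Σ 1/k^s). The coefficient of 1/n^s in the product is the number of ordered pairs (m, k) with mk = n, which equals d(n). For n = 125, divisors are [1, 5, 25, 125], so d(125) = 4.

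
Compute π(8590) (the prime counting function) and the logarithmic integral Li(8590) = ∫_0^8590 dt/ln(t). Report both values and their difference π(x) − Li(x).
π(8590) = 1069;  Li(8590) ≈ 1091.80;  π(x) − Li(x) ≈ -22.80.

Direct count of primes ≤ 8590 gives π(8590) = 1069. Numerical evaluation of the logarithmic integral gives Li(8590) ≈ 1091.80. The difference π(x) − Li(x) ≈ -22.80 is typically negative for small/moderate x (Li(x) overestimates), though Littlewood's theorem shows this sign changes infinitely often.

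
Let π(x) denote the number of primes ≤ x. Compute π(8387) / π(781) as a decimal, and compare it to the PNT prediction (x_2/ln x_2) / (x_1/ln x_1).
π(8387)/π(781) = 1050/137 ≈ 7.6642;  PNT prediction ≈ 7.9171.

π(781) = 137 and π(8387) = 1050, so π(8387)/π(781) ≈ 7.6642. The PNT-predicted ratio is (8387/ln(8387)) / (781/ln(781)) ≈ 7.9171. The two agree to within a few percent, as expected.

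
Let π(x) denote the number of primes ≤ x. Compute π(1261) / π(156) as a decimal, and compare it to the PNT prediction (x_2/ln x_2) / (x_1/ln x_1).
π(1261)/π(156) = 205/36 ≈ 5.6944;  PNT prediction ≈ 5.7173.

π(156) = 36 and π(1261) = 205, so π(1261)/π(156) ≈ 5.6944. The PNT-predicted ratio is (1261/ln(1261)) / (156/ln(156)) ≈ 5.7173. The two agree to within a few percent, as expected.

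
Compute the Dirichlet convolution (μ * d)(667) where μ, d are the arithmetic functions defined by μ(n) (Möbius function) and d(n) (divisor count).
(μ * d)(667) = 1

Divisors of 667: [1, 23, 29, 667]. For each d | 667:
  d = 1: μ(1) · d(667/1) = 1 · 4 = 4
  d = 23: μ(23) · d(667/23) = -1 · 2 = -2
  d = 29: μ(29) · d(667/29) = -1 · 2 = -2
  d = 667: μ(667) · d(667/667) = 1 · 1 = 1
Summing: (μ * d)(667) = 4 + -2 + -2 + 1 = 1.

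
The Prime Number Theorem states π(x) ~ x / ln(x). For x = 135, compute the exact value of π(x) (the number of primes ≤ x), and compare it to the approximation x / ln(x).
π(135) = 32;  x/ln(x) ≈ 27.52;  relative error ≈ 14.00%.

Directly count primes up to 135: π(135) = 32. The PNT approximation gives 135/ln(135) ≈ 135/4.90527 ≈ 27.52. Relative error (π(x) − x/ln(x)) / π(x) ≈ 14.00%; the approximation is known to undercount slightly (Li(x) is a better estimate).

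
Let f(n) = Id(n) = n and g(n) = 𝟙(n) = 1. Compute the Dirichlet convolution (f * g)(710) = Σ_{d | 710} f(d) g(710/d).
(Id * 𝟙)(710) = 1296

Divisors of 710: [1, 2, 5, 10, 71, 142, 355, 710]. For each d | 710:
  d = 1: Id(1) · 𝟙(710/1) = 1 · 1 = 1
  d = 2: Id(2) · 𝟙(710/2) = 2 · 1 = 2
  d = 5: Id(5) · 𝟙(710/5) = 5 · 1 = 5
  d = 10: Id(10) · 𝟙(710/10) = 10 · 1 = 10
  d = 71: Id(71) · 𝟙(710/71) = 71 · 1 = 71
  d = 142: Id(142) · 𝟙(710/142) = 142 · 1 = 142
  d = 355: Id(355) · 𝟙(710/355) = 355 · 1 = 355
  d = 710: Id(710) · 𝟙(710/710) = 710 · 1 = 710
Summing: (Id * 𝟙)(710) = 1 + 2 + 5 + 10 + 71 + 142 + 355 + 710 = 1296.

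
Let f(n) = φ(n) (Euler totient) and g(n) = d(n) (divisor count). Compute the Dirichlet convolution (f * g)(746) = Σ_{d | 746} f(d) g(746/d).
(φ * d)(746) = 1122

Divisors of 746: [1, 2, 373, 746]. For each d | 746:
  d = 1: φ(1) · d(746/1) = 1 · 4 = 4
  d = 2: φ(2) · d(746/2) = 1 · 2 = 2
  d = 373: φ(373) · d(746/373) = 372 · 2 = 744
  d = 746: φ(746) · d(746/746) = 372 · 1 = 372
Summing: (φ * d)(746) = 4 + 2 + 744 + 372 = 1122.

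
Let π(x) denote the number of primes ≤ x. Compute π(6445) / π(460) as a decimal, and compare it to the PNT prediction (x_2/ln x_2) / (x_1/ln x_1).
π(6445)/π(460) = 836/88 ≈ 9.5000;  PNT prediction ≈ 9.7940.

π(460) = 88 and π(6445) = 836, so π(6445)/π(460) ≈ 9.5000. The PNT-predicted ratio is (6445/ln(6445)) / (460/ln(460)) ≈ 9.7940. The two agree to within a few percent, as expected.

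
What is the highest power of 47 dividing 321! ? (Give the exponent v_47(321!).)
v_47(321!) = 6

Legendre's formula: v_p(n!) = Σ_{k ≥ 1} ⌊n / p^k⌋. For p = 47, n = 321, the terms are:
  ⌊321/47^1⌋ = ⌊321/47⌋ = 6
(the next term ⌊321/47^2⌋ = 0, terminating the sum). Summing: v_47(321!) = 6 = 6.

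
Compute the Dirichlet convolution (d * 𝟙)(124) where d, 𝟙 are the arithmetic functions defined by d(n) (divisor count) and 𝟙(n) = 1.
(d * 𝟙)(124) = 18

Divisors of 124: [1, 2, 4, 31, 62, 124]. For each d | 124:
  d = 1: d(1) · 𝟙(124/1) = 1 · 1 = 1
  d = 2: d(2) · 𝟙(124/2) = 2 · 1 = 2
  d = 4: d(4) · 𝟙(124/4) = 3 · 1 = 3
  d = 31: d(31) · 𝟙(124/31) = 2 · 1 = 2
  d = 62: d(62) · 𝟙(124/62) = 4 · 1 = 4
  d = 124: d(124) · 𝟙(124/124) = 6 · 1 = 6
Summing: (d * 𝟙)(124) = 1 + 2 + 3 + 2 + 4 + 6 = 18.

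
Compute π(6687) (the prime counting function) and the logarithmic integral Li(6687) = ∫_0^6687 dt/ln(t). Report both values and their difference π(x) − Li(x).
π(6687) = 861;  Li(6687) ≈ 878.89;  π(x) − Li(x) ≈ -17.89.

Direct count of primes ≤ 6687 gives π(6687) = 861. Numerical evaluation of the logarithmic integral gives Li(6687) ≈ 878.89. The difference π(x) − Li(x) ≈ -17.89 is typically negative for small/moderate x (Li(x) overestimates), though Littlewood's theorem shows this sign changes infinitely often.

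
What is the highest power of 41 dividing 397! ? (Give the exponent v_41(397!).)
v_41(397!) = 9

Legendre's formula: v_p(n!) = Σ_{k ≥ 1} ⌊n / p^k⌋. For p = 41, n = 397, the terms are:
  ⌊397/41^1⌋ = ⌊397/41⌋ = 9
(the next term ⌊397/41^2⌋ = 0, terminating the sum). Summing: v_41(397!) = 9 = 9.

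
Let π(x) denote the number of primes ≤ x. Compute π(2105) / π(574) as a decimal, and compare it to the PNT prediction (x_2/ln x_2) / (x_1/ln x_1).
π(2105)/π(574) = 317/105 ≈ 3.0190;  PNT prediction ≈ 3.0445.

π(574) = 105 and π(2105) = 317, so π(2105)/π(574) ≈ 3.0190. The PNT-predicted ratio is (2105/ln(2105)) / (574/ln(574)) ≈ 3.0445. The two agree to within a few percent, as expected.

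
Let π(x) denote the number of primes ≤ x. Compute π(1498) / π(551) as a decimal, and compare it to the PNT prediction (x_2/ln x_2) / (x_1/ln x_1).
π(1498)/π(551) = 238/101 ≈ 2.3564;  PNT prediction ≈ 2.3468.

π(551) = 101 and π(1498) = 238, so π(1498)/π(551) ≈ 2.3564. The PNT-predicted ratio is (1498/ln(1498)) / (551/ln(551)) ≈ 2.3468. The two agree to within a few percent, as expected.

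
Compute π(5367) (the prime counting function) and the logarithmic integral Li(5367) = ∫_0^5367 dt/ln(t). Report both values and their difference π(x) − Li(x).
π(5367) = 708;  Li(5367) ≈ 727.19;  π(x) − Li(x) ≈ -19.19.

Direct count of primes ≤ 5367 gives π(5367) = 708. Numerical evaluation of the logarithmic integral gives Li(5367) ≈ 727.19. The difference π(x) − Li(x) ≈ -19.19 is typically negative for small/moderate x (Li(x) overestimates), though Littlewood's theorem shows this sign changes infinitely often.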